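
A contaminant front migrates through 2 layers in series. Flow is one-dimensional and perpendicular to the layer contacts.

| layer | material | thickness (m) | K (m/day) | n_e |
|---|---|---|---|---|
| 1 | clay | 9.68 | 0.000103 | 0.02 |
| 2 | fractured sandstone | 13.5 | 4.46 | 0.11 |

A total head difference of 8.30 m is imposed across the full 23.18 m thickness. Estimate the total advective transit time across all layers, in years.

52.0

With flow normal to the layers, continuity requires the same specific discharge q through every layer.
Σ(b_i/K_i) = 9.68/0.000103 + 13.5/4.46 = 93984 d.
q = Δh / Σ(b_i/K_i) = 8.30 / 93984 = 8.831e-05 m/day.
In each layer the seepage velocity is v_i = q/n_i, so the layer transit time is t_i = b_i·n_i / q:
  layer 1 (clay): t_1 = 9.68 × 0.02 / 8.831e-05 = 2192 d
  layer 2 (fractured sandstone): t_2 = 13.5 × 0.11 / 8.831e-05 = 16815 d
Total t = Σ t_i = 19007 days = 52.04 years.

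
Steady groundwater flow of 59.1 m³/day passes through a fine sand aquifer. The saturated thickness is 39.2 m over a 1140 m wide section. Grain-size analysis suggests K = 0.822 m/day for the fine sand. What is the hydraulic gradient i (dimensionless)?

0.00161

Cross-sectional area A = 1140 × 39.2 = 44688 m².
From Q = K·A·i, i = Q / (K·A) = 59.1 / (0.8220 × 44688) = 0.001609.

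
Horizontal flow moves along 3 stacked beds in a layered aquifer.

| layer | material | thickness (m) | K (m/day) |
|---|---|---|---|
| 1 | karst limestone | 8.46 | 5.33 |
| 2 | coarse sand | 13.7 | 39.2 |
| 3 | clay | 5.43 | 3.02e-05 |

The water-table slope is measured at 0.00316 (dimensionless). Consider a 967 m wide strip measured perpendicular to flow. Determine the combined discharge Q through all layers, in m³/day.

1780

Flow is parallel to layering, so each bed carries its own Darcy discharge and the transmissivities add.
Σ(K_i·b_i) = 5.33×8.46 + 39.2×13.7 + 3.02e-05×5.43 = 582.1 m²/day.
Hydraulic gradient i = 0.00316.
Q = Σ(K_i·b_i) · W · i = 582.1 × 967 × 0.003160 = 1779 m³/day.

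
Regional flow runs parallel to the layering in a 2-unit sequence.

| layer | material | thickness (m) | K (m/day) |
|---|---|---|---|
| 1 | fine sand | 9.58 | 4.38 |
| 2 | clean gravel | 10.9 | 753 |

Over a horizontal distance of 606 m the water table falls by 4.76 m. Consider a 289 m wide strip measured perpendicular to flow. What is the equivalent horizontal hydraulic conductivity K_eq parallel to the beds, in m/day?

Flow is parallel to layering, so each bed carries its own Darcy discharge and the transmissivities add.
Σ(K_i·b_i) = 4.38×9.58 + 753×10.9 = 8250 m²/day.
Total thickness b = 20.48 m, so K_eq = Σ(K_i·b_i)/b = 402.8 m/day.

403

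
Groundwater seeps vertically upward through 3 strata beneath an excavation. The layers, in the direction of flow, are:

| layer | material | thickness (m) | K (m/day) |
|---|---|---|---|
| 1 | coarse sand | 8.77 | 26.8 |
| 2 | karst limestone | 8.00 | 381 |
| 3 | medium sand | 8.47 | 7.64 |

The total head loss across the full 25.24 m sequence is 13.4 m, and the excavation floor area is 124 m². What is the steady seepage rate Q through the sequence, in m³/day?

Flow is perpendicular to layering, so the layers act in series and the equivalent K is the thickness-weighted harmonic mean.
Total thickness L = 8.77 + 8.00 + 8.47 = 25.24 m.
Σ(b_i/K_i) = 8.77/26.8 + 8.00/381 + 8.47/7.64 = 1.457 d.
K_eq = L / Σ(b_i/K_i) = 25.24 / 1.457 = 17.32 m/day.
Q = K_eq · A · (Δh/L) = 17.32 × 124 × (13.4/25.24) = 1141 m³/day.

1140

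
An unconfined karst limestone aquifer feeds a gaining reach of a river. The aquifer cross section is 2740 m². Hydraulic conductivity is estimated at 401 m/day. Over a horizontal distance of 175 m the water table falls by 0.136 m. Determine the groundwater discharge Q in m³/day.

854

Hydraulic gradient i = Δh / L = 0.136 / 175 = 0.0007771.
Darcy's law: Q = K · A · i = 401.0 × 2740 × 0.0007771 = 853.9 m³/day.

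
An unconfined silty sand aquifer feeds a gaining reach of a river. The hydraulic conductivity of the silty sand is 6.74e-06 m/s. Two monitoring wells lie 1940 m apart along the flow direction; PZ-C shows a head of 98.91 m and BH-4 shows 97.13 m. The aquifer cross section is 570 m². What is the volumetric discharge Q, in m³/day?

0.305

Convert K: 6.74e-06 m/s × 86400 = 0.5823 m/day.
Hydraulic gradient i = (98.91 − 97.13) / 1940 = 1.78 / 1940 = 0.0009175.
Darcy's law: Q = K · A · i = 0.5823 × 570.0 × 0.0009175 = 0.3046 m³/day.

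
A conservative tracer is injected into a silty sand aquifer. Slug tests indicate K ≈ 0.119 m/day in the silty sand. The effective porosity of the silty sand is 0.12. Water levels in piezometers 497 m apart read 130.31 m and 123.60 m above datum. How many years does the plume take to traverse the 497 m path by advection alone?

102

Hydraulic gradient i = (130.31 − 123.60) / 497 = 6.71 / 497 = 0.01350.
Darcy flux q = K · i = 0.1190 × 0.01350 = 0.001607 m/day.
Seepage velocity v = q / n_e = 0.001607 / 0.12 = 0.01339 m/day.
Travel time t = L / v = 497 / 0.01339 = 37121 days = 101.6 years.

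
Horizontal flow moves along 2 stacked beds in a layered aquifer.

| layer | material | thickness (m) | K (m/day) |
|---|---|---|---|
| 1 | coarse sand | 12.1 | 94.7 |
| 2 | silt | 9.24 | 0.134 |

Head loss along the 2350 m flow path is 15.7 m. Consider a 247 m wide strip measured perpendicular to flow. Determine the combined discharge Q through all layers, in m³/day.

1890

Flow is parallel to layering, so each bed carries its own Darcy discharge and the transmissivities add.
Σ(K_i·b_i) = 94.7×12.1 + 0.134×9.24 = 1147 m²/day.
Hydraulic gradient i = Δh / L = 15.7 / 2350 = 0.006681.
Q = Σ(K_i·b_i) · W · i = 1147 × 247 × 0.006681 = 1893 m³/day.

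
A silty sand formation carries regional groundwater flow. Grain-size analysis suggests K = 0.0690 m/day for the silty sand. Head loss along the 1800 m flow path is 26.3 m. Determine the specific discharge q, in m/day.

Hydraulic gradient i = Δh / L = 26.3 / 1800 = 0.01461.
Specific discharge q = K · i = 0.06900 × 0.01461 = 0.001008 m/day.

0.00101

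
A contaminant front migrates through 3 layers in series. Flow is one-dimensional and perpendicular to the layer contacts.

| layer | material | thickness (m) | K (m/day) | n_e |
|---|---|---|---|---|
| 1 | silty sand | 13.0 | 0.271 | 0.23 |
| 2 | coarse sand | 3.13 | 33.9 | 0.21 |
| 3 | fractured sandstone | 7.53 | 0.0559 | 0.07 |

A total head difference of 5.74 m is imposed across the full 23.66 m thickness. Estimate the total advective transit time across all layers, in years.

0.364

With flow normal to the layers, continuity requires the same specific discharge q through every layer.
Σ(b_i/K_i) = 13.0/0.271 + 3.13/33.9 + 7.53/0.0559 = 182.8 d.
q = Δh / Σ(b_i/K_i) = 5.74 / 182.8 = 0.03141 m/day.
In each layer the seepage velocity is v_i = q/n_i, so the layer transit time is t_i = b_i·n_i / q:
  layer 1 (silty sand): t_1 = 13.0 × 0.23 / 0.03141 = 95.20 d
  layer 2 (coarse sand): t_2 = 3.13 × 0.21 / 0.03141 = 20.93 d
  layer 3 (fractured sandstone): t_3 = 7.53 × 0.07 / 0.03141 = 16.78 d
Total t = Σ t_i = 132.9 days = 0.3639 years.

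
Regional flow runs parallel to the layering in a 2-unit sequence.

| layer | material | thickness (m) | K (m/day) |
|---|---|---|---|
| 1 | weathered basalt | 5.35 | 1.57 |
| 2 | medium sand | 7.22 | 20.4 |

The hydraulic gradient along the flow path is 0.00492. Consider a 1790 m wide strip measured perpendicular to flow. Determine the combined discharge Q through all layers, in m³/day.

Flow is parallel to layering, so each bed carries its own Darcy discharge and the transmissivities add.
Σ(K_i·b_i) = 1.57×5.35 + 20.4×7.22 = 155.7 m²/day.
Hydraulic gradient i = 0.00492.
Q = Σ(K_i·b_i) · W · i = 155.7 × 1790 × 0.004920 = 1371 m³/day.

1370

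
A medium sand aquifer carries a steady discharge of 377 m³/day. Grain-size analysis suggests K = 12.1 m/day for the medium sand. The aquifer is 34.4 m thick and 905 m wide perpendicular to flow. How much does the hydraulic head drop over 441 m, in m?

Cross-sectional area A = 905 × 34.4 = 31132 m².
From Q = K·A·i, i = Q / (K·A) = 377 / (12.10 × 31132) = 0.001001.
Head loss Δh = i · L = 0.001001 × 441 = 0.4414 m.

0.441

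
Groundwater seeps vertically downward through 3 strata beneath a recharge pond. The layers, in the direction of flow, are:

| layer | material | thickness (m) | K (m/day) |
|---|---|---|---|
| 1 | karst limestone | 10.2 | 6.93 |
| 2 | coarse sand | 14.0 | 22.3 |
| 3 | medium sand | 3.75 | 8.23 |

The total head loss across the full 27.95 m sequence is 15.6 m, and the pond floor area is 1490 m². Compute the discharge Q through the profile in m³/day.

9100

Flow is perpendicular to layering, so the layers act in series and the equivalent K is the thickness-weighted harmonic mean.
Total thickness L = 10.2 + 14.0 + 3.75 = 27.95 m.
Σ(b_i/K_i) = 10.2/6.93 + 14.0/22.3 + 3.75/8.23 = 2.555 d.
K_eq = L / Σ(b_i/K_i) = 27.95 / 2.555 = 10.94 m/day.
Q = K_eq · A · (Δh/L) = 10.94 × 1490 × (15.6/27.95) = 9096 m³/day.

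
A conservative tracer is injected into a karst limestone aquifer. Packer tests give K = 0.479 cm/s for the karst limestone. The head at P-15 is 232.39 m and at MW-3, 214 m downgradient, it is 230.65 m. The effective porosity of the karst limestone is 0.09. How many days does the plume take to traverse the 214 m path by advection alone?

5.72

Convert K: 0.479 cm/s × 864 = 413.9 m/day.
Hydraulic gradient i = (232.39 − 230.65) / 214 = 1.74 / 214 = 0.008131.
Darcy flux q = K · i = 413.9 × 0.008131 = 3.365 m/day.
Seepage velocity v = q / n_e = 3.365 / 0.09 = 37.39 m/day.
Travel time t = L / v = 214 / 37.39 = 5.724 days.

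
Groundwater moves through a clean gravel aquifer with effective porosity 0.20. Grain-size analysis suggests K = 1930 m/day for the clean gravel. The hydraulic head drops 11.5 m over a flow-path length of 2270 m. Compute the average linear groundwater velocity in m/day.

48.9

Hydraulic gradient i = Δh / L = 11.5 / 2270 = 0.005066.
Darcy flux q = K · i = 1930 × 0.005066 = 9.778 m/day.
Seepage velocity v = q / n_e = 9.778 / 0.20 = 48.89 m/day.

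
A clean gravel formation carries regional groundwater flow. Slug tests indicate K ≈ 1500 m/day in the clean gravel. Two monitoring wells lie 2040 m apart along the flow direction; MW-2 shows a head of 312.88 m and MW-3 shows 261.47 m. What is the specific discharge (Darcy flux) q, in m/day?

Hydraulic gradient i = (312.88 − 261.47) / 2040 = 51.41 / 2040 = 0.02520.
Specific discharge q = K · i = 1500 × 0.02520 = 37.80 m/day.

37.8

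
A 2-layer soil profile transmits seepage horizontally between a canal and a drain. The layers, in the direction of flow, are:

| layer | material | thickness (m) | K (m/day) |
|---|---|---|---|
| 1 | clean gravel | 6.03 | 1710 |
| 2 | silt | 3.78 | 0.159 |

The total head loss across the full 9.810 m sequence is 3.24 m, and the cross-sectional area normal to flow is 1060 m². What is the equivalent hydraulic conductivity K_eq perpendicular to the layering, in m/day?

0.413

Flow is perpendicular to layering, so the layers act in series and the equivalent K is the thickness-weighted harmonic mean.
Total thickness L = 6.03 + 3.78 = 9.810 m.
Σ(b_i/K_i) = 6.03/1710 + 3.78/0.159 = 23.78 d.
K_eq = L / Σ(b_i/K_i) = 9.810 / 23.78 = 0.4126 m/day.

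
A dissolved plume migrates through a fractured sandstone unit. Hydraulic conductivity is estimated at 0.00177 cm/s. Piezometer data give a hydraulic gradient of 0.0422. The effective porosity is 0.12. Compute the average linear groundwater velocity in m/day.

0.538

Convert K: 0.00177 cm/s × 864 = 1.529 m/day.
Hydraulic gradient i = 0.0422.
Darcy flux q = K · i = 1.529 × 0.04220 = 0.06454 m/day.
Seepage velocity v = q / n_e = 0.06454 / 0.12 = 0.5378 m/day.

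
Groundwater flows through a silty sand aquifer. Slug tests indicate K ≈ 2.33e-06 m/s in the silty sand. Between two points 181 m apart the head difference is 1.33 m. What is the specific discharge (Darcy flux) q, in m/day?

Convert K: 2.33e-06 m/s × 86400 = 0.2013 m/day.
Hydraulic gradient i = Δh / L = 1.33 / 181 = 0.007348.
Specific discharge q = K · i = 0.2013 × 0.007348 = 0.001479 m/day.

0.00148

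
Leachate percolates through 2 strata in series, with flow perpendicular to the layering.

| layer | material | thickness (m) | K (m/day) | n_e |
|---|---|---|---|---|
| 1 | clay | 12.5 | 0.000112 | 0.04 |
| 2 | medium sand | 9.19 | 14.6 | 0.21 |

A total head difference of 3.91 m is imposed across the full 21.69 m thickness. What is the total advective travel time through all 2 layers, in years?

190

With flow normal to the layers, continuity requires the same specific discharge q through every layer.
Σ(b_i/K_i) = 12.5/0.000112 + 9.19/14.6 = 1.116e+05 d.
q = Δh / Σ(b_i/K_i) = 3.91 / 1.116e+05 = 3.503e-05 m/day.
In each layer the seepage velocity is v_i = q/n_i, so the layer transit time is t_i = b_i·n_i / q:
  layer 1 (clay): t_1 = 12.5 × 0.04 / 3.503e-05 = 14272 d
  layer 2 (medium sand): t_2 = 9.19 × 0.21 / 3.503e-05 = 55087 d
Total t = Σ t_i = 69360 days = 189.9 years.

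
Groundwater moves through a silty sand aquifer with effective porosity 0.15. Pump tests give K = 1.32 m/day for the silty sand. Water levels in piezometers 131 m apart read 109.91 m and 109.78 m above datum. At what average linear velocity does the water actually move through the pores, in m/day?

0.00873

Hydraulic gradient i = (109.91 − 109.78) / 131 = 0.13 / 131 = 0.0009924.
Darcy flux q = K · i = 1.320 × 0.0009924 = 0.001310 m/day.
Seepage velocity v = q / n_e = 0.001310 / 0.15 = 0.008733 m/day.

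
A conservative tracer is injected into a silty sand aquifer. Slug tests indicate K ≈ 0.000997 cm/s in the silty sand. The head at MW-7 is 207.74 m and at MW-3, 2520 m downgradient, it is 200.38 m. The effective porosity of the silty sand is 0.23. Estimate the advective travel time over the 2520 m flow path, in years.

631

Convert K: 0.000997 cm/s × 864 = 0.8614 m/day.
Hydraulic gradient i = (207.74 − 200.38) / 2520 = 7.36 / 2520 = 0.002921.
Darcy flux q = K · i = 0.8614 × 0.002921 = 0.002516 m/day.
Seepage velocity v = q / n_e = 0.002516 / 0.23 = 0.01094 m/day.
Travel time t = L / v = 2520 / 0.01094 = 2.304e+05 days = 630.7 years.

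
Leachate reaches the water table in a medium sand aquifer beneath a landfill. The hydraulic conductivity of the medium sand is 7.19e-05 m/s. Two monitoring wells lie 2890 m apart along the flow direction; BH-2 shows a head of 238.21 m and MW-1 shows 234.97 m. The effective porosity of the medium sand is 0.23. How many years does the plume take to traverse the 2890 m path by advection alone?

261

Convert K: 7.19e-05 m/s × 86400 = 6.212 m/day.
Hydraulic gradient i = (238.21 − 234.97) / 2890 = 3.24 / 2890 = 0.001121.
Darcy flux q = K · i = 6.212 × 0.001121 = 0.006964 m/day.
Seepage velocity v = q / n_e = 0.006964 / 0.23 = 0.03028 m/day.
Travel time t = L / v = 2890 / 0.03028 = 95441 days = 261.3 years.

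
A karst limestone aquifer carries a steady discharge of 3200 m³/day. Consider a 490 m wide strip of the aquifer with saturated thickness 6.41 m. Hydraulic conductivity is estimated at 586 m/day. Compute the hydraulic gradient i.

Cross-sectional area A = 490 × 6.41 = 3141 m².
From Q = K·A·i, i = Q / (K·A) = 3200 / (586.0 × 3141) = 0.001739.

0.00174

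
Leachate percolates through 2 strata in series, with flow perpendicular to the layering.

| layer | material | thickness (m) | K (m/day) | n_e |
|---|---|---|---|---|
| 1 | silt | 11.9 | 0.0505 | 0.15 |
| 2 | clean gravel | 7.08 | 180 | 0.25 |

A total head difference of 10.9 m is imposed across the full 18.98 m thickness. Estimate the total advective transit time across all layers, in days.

With flow normal to the layers, continuity requires the same specific discharge q through every layer.
Σ(b_i/K_i) = 11.9/0.0505 + 7.08/180 = 235.7 d.
q = Δh / Σ(b_i/K_i) = 10.9 / 235.7 = 0.04625 m/day.
In each layer the seepage velocity is v_i = q/n_i, so the layer transit time is t_i = b_i·n_i / q:
  layer 1 (silt): t_1 = 11.9 × 0.15 / 0.04625 = 38.60 d
  layer 2 (clean gravel): t_2 = 7.08 × 0.25 / 0.04625 = 38.27 d
Total t = Σ t_i = 76.87 days.

76.9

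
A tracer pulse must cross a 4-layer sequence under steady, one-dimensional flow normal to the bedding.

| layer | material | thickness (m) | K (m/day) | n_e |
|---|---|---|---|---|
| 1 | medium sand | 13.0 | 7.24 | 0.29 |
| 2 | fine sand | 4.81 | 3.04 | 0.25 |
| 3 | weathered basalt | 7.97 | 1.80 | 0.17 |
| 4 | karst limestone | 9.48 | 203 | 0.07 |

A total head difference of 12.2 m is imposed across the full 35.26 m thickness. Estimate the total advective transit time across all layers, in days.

4.50

With flow normal to the layers, continuity requires the same specific discharge q through every layer.
Σ(b_i/K_i) = 13.0/7.24 + 4.81/3.04 + 7.97/1.80 + 9.48/203 = 7.852 d.
q = Δh / Σ(b_i/K_i) = 12.2 / 7.852 = 1.554 m/day.
In each layer the seepage velocity is v_i = q/n_i, so the layer transit time is t_i = b_i·n_i / q:
  layer 1 (medium sand): t_1 = 13.0 × 0.29 / 1.554 = 2.426 d
  layer 2 (fine sand): t_2 = 4.81 × 0.25 / 1.554 = 0.7740 d
  layer 3 (weathered basalt): t_3 = 7.97 × 0.17 / 1.554 = 0.8721 d
  layer 4 (karst limestone): t_4 = 9.48 × 0.07 / 1.554 = 0.4271 d
Total t = Σ t_i = 4.500 days.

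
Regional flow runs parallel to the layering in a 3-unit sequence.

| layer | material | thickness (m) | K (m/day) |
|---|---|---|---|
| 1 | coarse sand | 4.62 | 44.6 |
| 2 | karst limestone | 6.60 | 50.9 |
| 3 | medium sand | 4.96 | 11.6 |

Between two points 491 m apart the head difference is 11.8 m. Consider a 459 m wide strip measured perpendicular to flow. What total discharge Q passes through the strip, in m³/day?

6610

Flow is parallel to layering, so each bed carries its own Darcy discharge and the transmissivities add.
Σ(K_i·b_i) = 44.6×4.62 + 50.9×6.60 + 11.6×4.96 = 599.5 m²/day.
Hydraulic gradient i = Δh / L = 11.8 / 491 = 0.02403.
Q = Σ(K_i·b_i) · W · i = 599.5 × 459 × 0.02403 = 6613 m³/day.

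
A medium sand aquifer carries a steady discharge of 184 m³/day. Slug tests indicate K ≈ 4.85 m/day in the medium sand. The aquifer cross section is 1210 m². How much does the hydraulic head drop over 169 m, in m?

From Q = K·A·i, i = Q / (K·A) = 184 / (4.850 × 1210) = 0.03135.
Head loss Δh = i · L = 0.03135 × 169 = 5.299 m.

5.30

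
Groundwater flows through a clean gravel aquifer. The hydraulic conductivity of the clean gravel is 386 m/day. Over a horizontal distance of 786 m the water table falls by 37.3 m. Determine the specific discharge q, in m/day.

18.3

Hydraulic gradient i = Δh / L = 37.3 / 786 = 0.04746.
Specific discharge q = K · i = 386.0 × 0.04746 = 18.32 m/day.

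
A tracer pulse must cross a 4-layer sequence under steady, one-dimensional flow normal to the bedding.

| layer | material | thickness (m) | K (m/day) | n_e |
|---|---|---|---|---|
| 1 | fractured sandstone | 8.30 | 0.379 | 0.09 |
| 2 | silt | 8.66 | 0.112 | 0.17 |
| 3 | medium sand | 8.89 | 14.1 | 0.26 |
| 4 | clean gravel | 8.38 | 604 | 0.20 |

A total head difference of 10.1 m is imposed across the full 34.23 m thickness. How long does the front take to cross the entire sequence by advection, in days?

61.4

With flow normal to the layers, continuity requires the same specific discharge q through every layer.
Σ(b_i/K_i) = 8.30/0.379 + 8.66/0.112 + 8.89/14.1 + 8.38/604 = 99.87 d.
q = Δh / Σ(b_i/K_i) = 10.1 / 99.87 = 0.1011 m/day.
In each layer the seepage velocity is v_i = q/n_i, so the layer transit time is t_i = b_i·n_i / q:
  layer 1 (fractured sandstone): t_1 = 8.30 × 0.09 / 0.1011 = 7.386 d
  layer 2 (silt): t_2 = 8.66 × 0.17 / 0.1011 = 14.56 d
  layer 3 (medium sand): t_3 = 8.89 × 0.26 / 0.1011 = 22.85 d
  layer 4 (clean gravel): t_4 = 8.38 × 0.20 / 0.1011 = 16.57 d
Total t = Σ t_i = 61.37 days.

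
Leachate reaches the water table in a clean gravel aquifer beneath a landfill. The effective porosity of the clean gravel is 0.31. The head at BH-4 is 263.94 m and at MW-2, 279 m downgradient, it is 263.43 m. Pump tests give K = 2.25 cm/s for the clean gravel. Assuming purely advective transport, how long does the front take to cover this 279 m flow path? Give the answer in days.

24.3

Convert K: 2.25 cm/s × 864 = 1944 m/day.
Hydraulic gradient i = (263.94 − 263.43) / 279 = 0.51 / 279 = 0.001828.
Darcy flux q = K · i = 1944 × 0.001828 = 3.554 m/day.
Seepage velocity v = q / n_e = 3.554 / 0.31 = 11.46 m/day.
Travel time t = L / v = 279 / 11.46 = 24.34 days.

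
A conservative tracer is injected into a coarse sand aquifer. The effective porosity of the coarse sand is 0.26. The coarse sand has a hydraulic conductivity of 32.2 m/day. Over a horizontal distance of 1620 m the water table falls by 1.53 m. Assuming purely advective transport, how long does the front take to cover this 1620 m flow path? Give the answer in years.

Hydraulic gradient i = Δh / L = 1.53 / 1620 = 0.0009444.
Darcy flux q = K · i = 32.20 × 0.0009444 = 0.03041 m/day.
Seepage velocity v = q / n_e = 0.03041 / 0.26 = 0.1170 m/day.
Travel time t = L / v = 1620 / 0.1170 = 13850 days = 37.92 years.

37.9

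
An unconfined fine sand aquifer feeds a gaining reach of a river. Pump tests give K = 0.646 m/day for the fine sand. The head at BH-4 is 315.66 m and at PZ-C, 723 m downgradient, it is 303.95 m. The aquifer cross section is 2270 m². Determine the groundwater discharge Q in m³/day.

Hydraulic gradient i = (315.66 − 303.95) / 723 = 11.71 / 723 = 0.01620.
Darcy's law: Q = K · A · i = 0.6460 × 2270 × 0.01620 = 23.75 m³/day.

23.8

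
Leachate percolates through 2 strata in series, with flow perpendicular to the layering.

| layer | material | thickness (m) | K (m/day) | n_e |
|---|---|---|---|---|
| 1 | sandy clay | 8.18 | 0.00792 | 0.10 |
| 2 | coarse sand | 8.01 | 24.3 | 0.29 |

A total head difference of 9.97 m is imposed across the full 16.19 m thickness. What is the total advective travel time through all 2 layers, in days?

325

With flow normal to the layers, continuity requires the same specific discharge q through every layer.
Σ(b_i/K_i) = 8.18/0.00792 + 8.01/24.3 = 1033 d.
q = Δh / Σ(b_i/K_i) = 9.97 / 1033 = 0.009650 m/day.
In each layer the seepage velocity is v_i = q/n_i, so the layer transit time is t_i = b_i·n_i / q:
  layer 1 (sandy clay): t_1 = 8.18 × 0.10 / 0.009650 = 84.77 d
  layer 2 (coarse sand): t_2 = 8.01 × 0.29 / 0.009650 = 240.7 d
Total t = Σ t_i = 325.5 days.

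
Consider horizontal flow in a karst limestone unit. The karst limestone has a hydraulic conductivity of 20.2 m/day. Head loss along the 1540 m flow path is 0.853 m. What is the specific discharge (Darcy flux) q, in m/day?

Hydraulic gradient i = Δh / L = 0.853 / 1540 = 0.0005539.
Specific discharge q = K · i = 20.20 × 0.0005539 = 0.01119 m/day.

0.0112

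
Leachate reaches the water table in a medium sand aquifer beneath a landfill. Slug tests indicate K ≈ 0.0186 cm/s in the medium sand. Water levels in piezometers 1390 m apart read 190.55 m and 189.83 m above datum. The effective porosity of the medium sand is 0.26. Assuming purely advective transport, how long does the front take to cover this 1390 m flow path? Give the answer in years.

119

Convert K: 0.0186 cm/s × 864 = 16.07 m/day.
Hydraulic gradient i = (190.55 − 189.83) / 1390 = 0.72 / 1390 = 0.0005180.
Darcy flux q = K · i = 16.07 × 0.0005180 = 0.008324 m/day.
Seepage velocity v = q / n_e = 0.008324 / 0.26 = 0.03202 m/day.
Travel time t = L / v = 1390 / 0.03202 = 43415 days = 118.9 years.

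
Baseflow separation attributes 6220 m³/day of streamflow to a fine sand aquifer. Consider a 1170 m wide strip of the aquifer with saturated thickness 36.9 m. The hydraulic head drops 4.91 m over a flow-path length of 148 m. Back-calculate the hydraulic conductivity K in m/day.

Cross-sectional area A = 1170 × 36.9 = 43173 m².
Hydraulic gradient i = Δh / L = 4.91 / 148 = 0.03318.
From Q = K·A·i, K = Q / (A·i) = 6220 / (43173 × 0.03318) = 4.343 m/day.

4.34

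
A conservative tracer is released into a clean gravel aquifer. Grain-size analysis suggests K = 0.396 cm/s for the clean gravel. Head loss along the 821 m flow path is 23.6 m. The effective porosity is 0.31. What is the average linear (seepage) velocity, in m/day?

31.7

Convert K: 0.396 cm/s × 864 = 342.1 m/day.
Hydraulic gradient i = Δh / L = 23.6 / 821 = 0.02875.
Darcy flux q = K · i = 342.1 × 0.02875 = 9.835 m/day.
Seepage velocity v = q / n_e = 9.835 / 0.31 = 31.73 m/day.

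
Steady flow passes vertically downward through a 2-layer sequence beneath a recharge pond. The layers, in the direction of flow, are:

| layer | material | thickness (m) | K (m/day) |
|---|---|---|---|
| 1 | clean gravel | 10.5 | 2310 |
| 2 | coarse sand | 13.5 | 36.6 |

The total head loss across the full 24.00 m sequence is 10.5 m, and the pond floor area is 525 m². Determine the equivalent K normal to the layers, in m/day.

64.3

Flow is perpendicular to layering, so the layers act in series and the equivalent K is the thickness-weighted harmonic mean.
Total thickness L = 10.5 + 13.5 = 24.00 m.
Σ(b_i/K_i) = 10.5/2310 + 13.5/36.6 = 0.3734 d.
K_eq = L / Σ(b_i/K_i) = 24.00 / 0.3734 = 64.27 m/day.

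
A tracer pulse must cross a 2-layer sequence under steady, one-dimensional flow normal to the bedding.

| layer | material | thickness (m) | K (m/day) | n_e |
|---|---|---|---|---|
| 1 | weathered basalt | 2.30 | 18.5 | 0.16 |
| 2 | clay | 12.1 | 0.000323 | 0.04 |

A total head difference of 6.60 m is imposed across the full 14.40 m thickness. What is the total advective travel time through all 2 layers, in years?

13.2

With flow normal to the layers, continuity requires the same specific discharge q through every layer.
Σ(b_i/K_i) = 2.30/18.5 + 12.1/0.000323 = 37461 d.
q = Δh / Σ(b_i/K_i) = 6.60 / 37461 = 0.0001762 m/day.
In each layer the seepage velocity is v_i = q/n_i, so the layer transit time is t_i = b_i·n_i / q:
  layer 1 (weathered basalt): t_1 = 2.30 × 0.16 / 0.0001762 = 2089 d
  layer 2 (clay): t_2 = 12.1 × 0.04 / 0.0001762 = 2747 d
Total t = Σ t_i = 4836 days = 13.24 years.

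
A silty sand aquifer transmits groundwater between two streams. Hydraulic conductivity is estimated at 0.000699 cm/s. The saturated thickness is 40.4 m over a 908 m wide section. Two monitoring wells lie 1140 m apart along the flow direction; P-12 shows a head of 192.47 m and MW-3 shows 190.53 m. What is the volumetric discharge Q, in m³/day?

37.7

Convert K: 0.000699 cm/s × 864 = 0.6039 m/day.
Cross-sectional area A = 908 × 40.4 = 36683 m².
Hydraulic gradient i = (192.47 − 190.53) / 1140 = 1.94 / 1140 = 0.001702.
Darcy's law: Q = K · A · i = 0.6039 × 36683 × 0.001702 = 37.70 m³/day.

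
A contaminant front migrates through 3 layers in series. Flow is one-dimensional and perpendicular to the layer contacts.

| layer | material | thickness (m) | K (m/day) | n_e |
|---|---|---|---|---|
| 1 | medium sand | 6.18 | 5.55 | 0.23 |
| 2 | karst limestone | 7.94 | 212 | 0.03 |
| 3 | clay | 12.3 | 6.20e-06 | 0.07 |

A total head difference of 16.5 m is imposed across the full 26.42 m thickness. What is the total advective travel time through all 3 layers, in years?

With flow normal to the layers, continuity requires the same specific discharge q through every layer.
Σ(b_i/K_i) = 6.18/5.55 + 7.94/212 + 12.3/6.20e-06 = 1.984e+06 d.
q = Δh / Σ(b_i/K_i) = 16.5 / 1.984e+06 = 8.317e-06 m/day.
In each layer the seepage velocity is v_i = q/n_i, so the layer transit time is t_i = b_i·n_i / q:
  layer 1 (medium sand): t_1 = 6.18 × 0.23 / 8.317e-06 = 1.709e+05 d
  layer 2 (karst limestone): t_2 = 7.94 × 0.03 / 8.317e-06 = 28640 d
  layer 3 (clay): t_3 = 12.3 × 0.07 / 8.317e-06 = 1.035e+05 d
Total t = Σ t_i = 3.031e+05 days = 829.7 years.

830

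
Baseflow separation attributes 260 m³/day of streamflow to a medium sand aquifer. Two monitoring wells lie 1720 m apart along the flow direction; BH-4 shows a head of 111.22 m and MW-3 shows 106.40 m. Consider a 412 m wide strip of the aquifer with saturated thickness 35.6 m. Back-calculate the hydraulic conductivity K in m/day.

6.33

Cross-sectional area A = 412 × 35.6 = 14667 m².
Hydraulic gradient i = (111.22 − 106.40) / 1720 = 4.82 / 1720 = 0.002802.
From Q = K·A·i, K = Q / (A·i) = 260 / (14667 × 0.002802) = 6.326 m/day.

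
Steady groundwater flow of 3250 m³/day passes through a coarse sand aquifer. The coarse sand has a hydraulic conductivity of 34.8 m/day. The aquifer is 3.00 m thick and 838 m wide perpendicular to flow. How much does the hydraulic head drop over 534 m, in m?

Cross-sectional area A = 838 × 3.00 = 2514 m².
From Q = K·A·i, i = Q / (K·A) = 3250 / (34.80 × 2514) = 0.03715.
Head loss Δh = i · L = 0.03715 × 534 = 19.84 m.

19.8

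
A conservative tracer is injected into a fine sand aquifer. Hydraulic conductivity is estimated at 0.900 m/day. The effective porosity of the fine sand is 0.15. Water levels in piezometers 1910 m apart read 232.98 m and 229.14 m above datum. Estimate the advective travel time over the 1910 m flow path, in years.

434

Hydraulic gradient i = (232.98 − 229.14) / 1910 = 3.84 / 1910 = 0.002010.
Darcy flux q = K · i = 0.9000 × 0.002010 = 0.001809 m/day.
Seepage velocity v = q / n_e = 0.001809 / 0.15 = 0.01206 m/day.
Travel time t = L / v = 1910 / 0.01206 = 1.583e+05 days = 433.5 years.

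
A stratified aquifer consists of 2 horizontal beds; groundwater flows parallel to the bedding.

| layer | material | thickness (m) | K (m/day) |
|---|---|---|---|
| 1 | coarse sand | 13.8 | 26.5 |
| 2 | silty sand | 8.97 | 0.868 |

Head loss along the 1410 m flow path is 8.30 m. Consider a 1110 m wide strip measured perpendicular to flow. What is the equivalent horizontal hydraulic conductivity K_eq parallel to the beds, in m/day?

16.4

Flow is parallel to layering, so each bed carries its own Darcy discharge and the transmissivities add.
Σ(K_i·b_i) = 26.5×13.8 + 0.868×8.97 = 373.5 m²/day.
Total thickness b = 22.77 m, so K_eq = Σ(K_i·b_i)/b = 16.40 m/day.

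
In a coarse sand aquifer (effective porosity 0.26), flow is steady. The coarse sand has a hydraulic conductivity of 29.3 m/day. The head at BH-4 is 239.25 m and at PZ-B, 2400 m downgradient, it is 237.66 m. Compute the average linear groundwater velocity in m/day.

Hydraulic gradient i = (239.25 − 237.66) / 2400 = 1.59 / 2400 = 0.0006625.
Darcy flux q = K · i = 29.30 × 0.0006625 = 0.01941 m/day.
Seepage velocity v = q / n_e = 0.01941 / 0.26 = 0.07466 m/day.

0.0747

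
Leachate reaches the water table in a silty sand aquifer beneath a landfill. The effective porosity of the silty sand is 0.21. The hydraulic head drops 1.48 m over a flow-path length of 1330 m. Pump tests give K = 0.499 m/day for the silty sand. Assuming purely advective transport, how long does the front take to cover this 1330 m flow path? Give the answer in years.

1380

Hydraulic gradient i = Δh / L = 1.48 / 1330 = 0.001113.
Darcy flux q = K · i = 0.4990 × 0.001113 = 0.0005553 m/day.
Seepage velocity v = q / n_e = 0.0005553 / 0.21 = 0.002644 m/day.
Travel time t = L / v = 1330 / 0.002644 = 5.030e+05 days = 1377 years.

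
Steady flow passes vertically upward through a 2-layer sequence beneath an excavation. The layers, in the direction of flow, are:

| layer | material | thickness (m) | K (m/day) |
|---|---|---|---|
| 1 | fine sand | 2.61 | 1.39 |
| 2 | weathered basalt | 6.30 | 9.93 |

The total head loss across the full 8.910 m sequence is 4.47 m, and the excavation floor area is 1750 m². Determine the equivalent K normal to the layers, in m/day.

Flow is perpendicular to layering, so the layers act in series and the equivalent K is the thickness-weighted harmonic mean.
Total thickness L = 2.61 + 6.30 = 8.910 m.
Σ(b_i/K_i) = 2.61/1.39 + 6.30/9.93 = 2.512 d.
K_eq = L / Σ(b_i/K_i) = 8.910 / 2.512 = 3.547 m/day.

3.55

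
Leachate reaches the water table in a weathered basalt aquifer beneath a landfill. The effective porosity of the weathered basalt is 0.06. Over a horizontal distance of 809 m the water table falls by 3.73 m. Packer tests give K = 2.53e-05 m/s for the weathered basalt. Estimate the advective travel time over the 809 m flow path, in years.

Convert K: 2.53e-05 m/s × 86400 = 2.186 m/day.
Hydraulic gradient i = Δh / L = 3.73 / 809 = 0.004611.
Darcy flux q = K · i = 2.186 × 0.004611 = 0.01008 m/day.
Seepage velocity v = q / n_e = 0.01008 / 0.06 = 0.1680 m/day.
Travel time t = L / v = 809 / 0.1680 = 4816 days = 13.19 years.

13.2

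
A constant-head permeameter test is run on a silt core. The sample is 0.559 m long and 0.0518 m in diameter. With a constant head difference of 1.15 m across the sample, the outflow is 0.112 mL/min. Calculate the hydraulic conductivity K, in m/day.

0.0372

Cross-sectional area A = π·(d/2)² = π × (0.0518/2)² = 0.002107 m².
Convert discharge: 0.112 mL/min = 1.867e-09 m³/s.
Darcy's law rearranged: K = Q·L / (A·Δh) = 1.867e-09 × 0.559 / (0.002107 × 1.15) = 4.306e-07 m/s = 0.03720 m/day.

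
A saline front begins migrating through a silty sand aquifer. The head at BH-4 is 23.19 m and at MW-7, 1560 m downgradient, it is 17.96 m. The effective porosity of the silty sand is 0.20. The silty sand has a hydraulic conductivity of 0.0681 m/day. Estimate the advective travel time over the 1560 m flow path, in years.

3740

Hydraulic gradient i = (23.19 − 17.96) / 1560 = 5.23 / 1560 = 0.003353.
Darcy flux q = K · i = 0.06810 × 0.003353 = 0.0002283 m/day.
Seepage velocity v = q / n_e = 0.0002283 / 0.20 = 0.001142 m/day.
Travel time t = L / v = 1560 / 0.001142 = 1.367e+06 days = 3741 years.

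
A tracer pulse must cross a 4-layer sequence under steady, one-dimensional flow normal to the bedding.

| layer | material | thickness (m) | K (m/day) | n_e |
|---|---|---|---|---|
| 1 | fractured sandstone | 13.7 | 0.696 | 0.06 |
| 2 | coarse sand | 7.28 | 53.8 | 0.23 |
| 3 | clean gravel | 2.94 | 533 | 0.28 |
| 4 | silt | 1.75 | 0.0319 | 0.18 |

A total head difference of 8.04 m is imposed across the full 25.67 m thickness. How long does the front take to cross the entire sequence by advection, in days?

33.8

With flow normal to the layers, continuity requires the same specific discharge q through every layer.
Σ(b_i/K_i) = 13.7/0.696 + 7.28/53.8 + 2.94/533 + 1.75/0.0319 = 74.68 d.
q = Δh / Σ(b_i/K_i) = 8.04 / 74.68 = 0.1077 m/day.
In each layer the seepage velocity is v_i = q/n_i, so the layer transit time is t_i = b_i·n_i / q:
  layer 1 (fractured sandstone): t_1 = 13.7 × 0.06 / 0.1077 = 7.636 d
  layer 2 (coarse sand): t_2 = 7.28 × 0.23 / 0.1077 = 15.55 d
  layer 3 (clean gravel): t_3 = 2.94 × 0.28 / 0.1077 = 7.647 d
  layer 4 (silt): t_4 = 1.75 × 0.18 / 0.1077 = 2.926 d
Total t = Σ t_i = 33.76 days.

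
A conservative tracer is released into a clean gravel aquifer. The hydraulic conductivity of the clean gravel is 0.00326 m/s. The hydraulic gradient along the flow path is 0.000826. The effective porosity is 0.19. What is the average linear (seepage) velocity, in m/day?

Convert K: 0.00326 m/s × 86400 = 281.7 m/day.
Hydraulic gradient i = 0.000826.
Darcy flux q = K · i = 281.7 × 0.0008260 = 0.2327 m/day.
Seepage velocity v = q / n_e = 0.2327 / 0.19 = 1.224 m/day.

1.22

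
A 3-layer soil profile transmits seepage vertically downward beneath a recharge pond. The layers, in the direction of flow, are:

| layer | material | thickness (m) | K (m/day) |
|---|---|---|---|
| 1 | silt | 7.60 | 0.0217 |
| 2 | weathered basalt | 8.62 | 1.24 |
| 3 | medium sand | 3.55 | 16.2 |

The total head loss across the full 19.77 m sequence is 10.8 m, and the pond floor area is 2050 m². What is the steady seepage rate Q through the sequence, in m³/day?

61.9

Flow is perpendicular to layering, so the layers act in series and the equivalent K is the thickness-weighted harmonic mean.
Total thickness L = 7.60 + 8.62 + 3.55 = 19.77 m.
Σ(b_i/K_i) = 7.60/0.0217 + 8.62/1.24 + 3.55/16.2 = 357.4 d.
K_eq = L / Σ(b_i/K_i) = 19.77 / 357.4 = 0.05532 m/day.
Q = K_eq · A · (Δh/L) = 0.05532 × 2050 × (10.8/19.77) = 61.95 m³/day.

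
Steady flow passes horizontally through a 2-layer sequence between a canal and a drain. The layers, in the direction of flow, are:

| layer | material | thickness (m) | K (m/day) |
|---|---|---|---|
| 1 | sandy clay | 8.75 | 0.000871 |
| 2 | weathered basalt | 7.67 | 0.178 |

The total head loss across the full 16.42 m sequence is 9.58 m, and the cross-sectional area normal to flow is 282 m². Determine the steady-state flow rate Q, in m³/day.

0.268

Flow is perpendicular to layering, so the layers act in series and the equivalent K is the thickness-weighted harmonic mean.
Total thickness L = 8.75 + 7.67 = 16.42 m.
Σ(b_i/K_i) = 8.75/0.000871 + 7.67/0.178 = 10089 d.
K_eq = L / Σ(b_i/K_i) = 16.42 / 10089 = 0.001628 m/day.
Q = K_eq · A · (Δh/L) = 0.001628 × 282 × (9.58/16.42) = 0.2678 m³/day.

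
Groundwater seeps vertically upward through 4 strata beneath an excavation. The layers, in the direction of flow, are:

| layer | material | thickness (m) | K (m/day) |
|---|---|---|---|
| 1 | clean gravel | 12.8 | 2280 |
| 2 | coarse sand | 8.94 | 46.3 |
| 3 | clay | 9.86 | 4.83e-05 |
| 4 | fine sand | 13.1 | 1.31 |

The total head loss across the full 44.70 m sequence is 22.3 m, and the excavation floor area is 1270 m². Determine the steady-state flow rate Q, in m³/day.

0.139

Flow is perpendicular to layering, so the layers act in series and the equivalent K is the thickness-weighted harmonic mean.
Total thickness L = 12.8 + 8.94 + 9.86 + 13.1 = 44.70 m.
Σ(b_i/K_i) = 12.8/2280 + 8.94/46.3 + 9.86/4.83e-05 + 13.1/1.31 = 2.042e+05 d.
K_eq = L / Σ(b_i/K_i) = 44.70 / 2.042e+05 = 0.0002190 m/day.
Q = K_eq · A · (Δh/L) = 0.0002190 × 1270 × (22.3/44.70) = 0.1387 m³/day.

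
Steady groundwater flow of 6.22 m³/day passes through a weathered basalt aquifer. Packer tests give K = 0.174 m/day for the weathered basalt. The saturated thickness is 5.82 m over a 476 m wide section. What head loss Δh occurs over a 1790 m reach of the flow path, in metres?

Cross-sectional area A = 476 × 5.82 = 2770 m².
From Q = K·A·i, i = Q / (K·A) = 6.22 / (0.1740 × 2770) = 0.01290.
Head loss Δh = i · L = 0.01290 × 1790 = 23.10 m.

23.1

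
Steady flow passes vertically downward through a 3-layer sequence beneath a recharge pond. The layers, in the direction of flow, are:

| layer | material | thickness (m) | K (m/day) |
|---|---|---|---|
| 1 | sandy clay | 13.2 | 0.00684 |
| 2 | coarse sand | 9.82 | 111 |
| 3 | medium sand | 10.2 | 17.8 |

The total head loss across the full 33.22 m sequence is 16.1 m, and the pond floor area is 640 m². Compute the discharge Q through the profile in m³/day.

5.34

Flow is perpendicular to layering, so the layers act in series and the equivalent K is the thickness-weighted harmonic mean.
Total thickness L = 13.2 + 9.82 + 10.2 = 33.22 m.
Σ(b_i/K_i) = 13.2/0.00684 + 9.82/111 + 10.2/17.8 = 1930 d.
K_eq = L / Σ(b_i/K_i) = 33.22 / 1930 = 0.01721 m/day.
Q = K_eq · A · (Δh/L) = 0.01721 × 640 × (16.1/33.22) = 5.338 m³/day.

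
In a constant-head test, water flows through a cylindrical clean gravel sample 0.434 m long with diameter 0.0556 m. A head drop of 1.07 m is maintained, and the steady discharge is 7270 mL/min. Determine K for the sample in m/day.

Cross-sectional area A = π·(d/2)² = π × (0.0556/2)² = 0.002428 m².
Convert discharge: 7270 mL/min = 0.0001212 m³/s.
Darcy's law rearranged: K = Q·L / (A·Δh) = 0.0001212 × 0.434 / (0.002428 × 1.07) = 0.02024 m/s = 1749 m/day.

1750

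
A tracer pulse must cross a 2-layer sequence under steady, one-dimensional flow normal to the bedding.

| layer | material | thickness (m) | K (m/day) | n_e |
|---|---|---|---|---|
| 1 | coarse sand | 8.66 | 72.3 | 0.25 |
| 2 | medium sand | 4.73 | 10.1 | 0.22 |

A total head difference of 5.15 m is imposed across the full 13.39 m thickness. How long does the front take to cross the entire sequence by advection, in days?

With flow normal to the layers, continuity requires the same specific discharge q through every layer.
Σ(b_i/K_i) = 8.66/72.3 + 4.73/10.1 = 0.5881 d.
q = Δh / Σ(b_i/K_i) = 5.15 / 0.5881 = 8.757 m/day.
In each layer the seepage velocity is v_i = q/n_i, so the layer transit time is t_i = b_i·n_i / q:
  layer 1 (coarse sand): t_1 = 8.66 × 0.25 / 8.757 = 0.2472 d
  layer 2 (medium sand): t_2 = 4.73 × 0.22 / 8.757 = 0.1188 d
Total t = Σ t_i = 0.3661 days.

0.366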